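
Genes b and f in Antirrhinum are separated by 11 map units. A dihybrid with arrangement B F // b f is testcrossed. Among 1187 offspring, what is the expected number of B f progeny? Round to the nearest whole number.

65

A map distance of 11 map units corresponds to a recombination frequency of 0.110.
The F1 is B F / b f, so B f is a recombinant gamete class with expected frequency r/2 = 0.110/2 = 0.0550.
Expected number = 0.0550 × 1187 = 65.28 ≈ 65.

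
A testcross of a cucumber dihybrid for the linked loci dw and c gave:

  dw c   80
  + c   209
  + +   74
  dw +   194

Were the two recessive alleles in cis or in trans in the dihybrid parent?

trans

The two most frequent classes are + c (209) and dw + (194); these are the parental (non-recombinant) types.
So the F1 carried + c on one chromosome and dw + on the other — the recessive alleles are on opposite chromosomes (trans / repulsion).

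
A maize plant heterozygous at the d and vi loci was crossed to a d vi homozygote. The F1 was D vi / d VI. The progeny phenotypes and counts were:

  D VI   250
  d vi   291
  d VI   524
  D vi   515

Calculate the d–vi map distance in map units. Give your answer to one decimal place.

The recombinant classes are D VI and d vi: 250 + 291 = 541.
Recombination frequency = 541/1580 = 0.3424 ≈ 34.2%, i.e. 34.2 map units.

34.2 map units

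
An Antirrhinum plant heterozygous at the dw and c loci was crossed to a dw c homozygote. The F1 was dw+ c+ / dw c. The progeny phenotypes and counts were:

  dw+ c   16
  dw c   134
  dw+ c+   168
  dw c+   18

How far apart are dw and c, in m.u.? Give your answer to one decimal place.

10.1 m.u.

The recombinant classes are dw+ c and dw c+: 16 + 18 = 34.
Recombination frequency = 34/336 = 0.1012 ≈ 10.1%, i.e. 10.1 m.u.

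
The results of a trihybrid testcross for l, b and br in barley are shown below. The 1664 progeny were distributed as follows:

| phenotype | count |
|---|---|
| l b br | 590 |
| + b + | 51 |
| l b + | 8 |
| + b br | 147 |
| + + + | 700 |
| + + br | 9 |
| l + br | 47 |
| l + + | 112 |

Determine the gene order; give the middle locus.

br

The two most frequent reciprocal classes, l b br and + + +, are the parental types, so the F1 was l b br / + + +.
The two rarest classes, l b + and + + br, are the double crossovers. Comparing them with the parentals, only the br allele has switched, so br is the middle locus and the order is b – br – l.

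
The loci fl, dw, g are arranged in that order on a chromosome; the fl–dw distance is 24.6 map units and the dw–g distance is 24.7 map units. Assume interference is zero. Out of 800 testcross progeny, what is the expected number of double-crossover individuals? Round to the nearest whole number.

Map distances give recombination frequencies of 0.246 and 0.247 for the two intervals.
With no interference, expected double-crossover frequency = 0.246 × 0.247 = 0.06076.
Expected number = 0.06076 × 800 = 48.61 ≈ 49.

49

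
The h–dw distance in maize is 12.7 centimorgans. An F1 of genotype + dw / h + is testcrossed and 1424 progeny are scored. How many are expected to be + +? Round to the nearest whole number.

A map distance of 12.7 centimorgans corresponds to a recombination frequency of 0.127.
The F1 is + dw / h +, so + + is a recombinant gamete class with expected frequency r/2 = 0.127/2 = 0.0635.
Expected number = 0.0635 × 1424 = 90.42 ≈ 90.

90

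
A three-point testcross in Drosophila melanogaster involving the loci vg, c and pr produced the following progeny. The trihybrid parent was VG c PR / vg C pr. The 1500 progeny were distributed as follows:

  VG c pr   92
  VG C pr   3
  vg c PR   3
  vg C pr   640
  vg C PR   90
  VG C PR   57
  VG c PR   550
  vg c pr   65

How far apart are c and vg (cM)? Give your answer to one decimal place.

8.5 cM

The two rarest classes, vg c PR and VG C pr, are the double crossovers. Comparing them with the parentals, only the vg allele has switched, so vg is the middle locus and the order is c – vg – pr.
Crossovers in the c–vg interval produce the single-crossover classes VG C PR and vg c pr (57 + 65 = 122) plus the double crossovers (6).
RF(c–vg) = (122 + 6) / 1500 = 128/1500 = 0.0853 → 8.5 cM.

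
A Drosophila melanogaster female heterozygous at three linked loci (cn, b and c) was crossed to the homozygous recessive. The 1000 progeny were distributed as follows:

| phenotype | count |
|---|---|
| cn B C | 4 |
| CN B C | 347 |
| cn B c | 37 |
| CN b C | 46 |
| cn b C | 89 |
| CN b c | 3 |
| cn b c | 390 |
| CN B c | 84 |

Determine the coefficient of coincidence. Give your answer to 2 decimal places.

0.43

The two most frequent reciprocal classes, CN B C and cn b c, are the parental types, so the F1 was CN B C / cn b c.
The two rarest classes, cn B C and CN b c, are the double crossovers. Comparing them with the parentals, only the cn allele has switched, so cn is the middle locus and the order is b – cn – c.
b–cn: (83 + 7)/1000 = 0.0900; cn–c: (173 + 7)/1000 = 0.1800.
Expected DCO frequency = 0.0900 × 0.1800 ≈ 0.01620; observed = 7/1000 ≈ 0.00700.
Coefficient of coincidence = 0.00700/0.01620 ≈ 0.43.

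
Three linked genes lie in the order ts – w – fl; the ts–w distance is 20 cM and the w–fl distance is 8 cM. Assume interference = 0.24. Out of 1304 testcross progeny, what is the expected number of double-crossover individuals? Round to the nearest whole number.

Map distances give recombination frequencies of 0.200 and 0.080 for the two intervals.
With interference 0.24 (so coincidence = 0.76), expected double-crossover frequency = 0.200 × 0.080 × 0.76 = 0.01216.
Expected number = 0.01216 × 1304 = 15.86 ≈ 16.

16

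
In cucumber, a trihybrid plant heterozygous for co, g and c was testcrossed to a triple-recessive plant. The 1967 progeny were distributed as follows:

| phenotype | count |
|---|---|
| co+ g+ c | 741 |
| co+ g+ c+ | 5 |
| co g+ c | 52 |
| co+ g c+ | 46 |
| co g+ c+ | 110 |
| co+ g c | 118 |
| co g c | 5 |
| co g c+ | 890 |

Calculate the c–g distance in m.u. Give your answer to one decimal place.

12.1 m.u.

The two most frequent reciprocal classes, co+ g+ c and co g c+, are the parental types, so the F1 was co+ g+ c / co g c+.
The two rarest classes, co+ g+ c+ and co g c, are the double crossovers. Comparing them with the parentals, only the c allele has switched, so c is the middle locus and the order is co – c – g.
Crossovers in the c–g interval produce the single-crossover classes co+ g c and co g+ c+ (118 + 110 = 228) plus the double crossovers (10).
RF(c–g) = (228 + 10) / 1967 = 238/1967 = 0.1210 → 12.1 m.u.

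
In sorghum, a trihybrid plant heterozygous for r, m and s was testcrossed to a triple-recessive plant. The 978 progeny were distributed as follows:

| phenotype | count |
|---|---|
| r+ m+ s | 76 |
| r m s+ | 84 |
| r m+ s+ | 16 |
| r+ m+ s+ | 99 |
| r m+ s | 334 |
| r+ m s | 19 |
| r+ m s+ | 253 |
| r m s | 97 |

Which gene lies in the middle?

s

The two most frequent reciprocal classes, r+ m s+ and r m+ s, are the parental types, so the F1 was r+ m s+ / r m+ s.
The two rarest classes, r+ m s and r m+ s+, are the double crossovers. Comparing them with the parentals, only the s allele has switched, so s is the middle locus and the order is r – s – m.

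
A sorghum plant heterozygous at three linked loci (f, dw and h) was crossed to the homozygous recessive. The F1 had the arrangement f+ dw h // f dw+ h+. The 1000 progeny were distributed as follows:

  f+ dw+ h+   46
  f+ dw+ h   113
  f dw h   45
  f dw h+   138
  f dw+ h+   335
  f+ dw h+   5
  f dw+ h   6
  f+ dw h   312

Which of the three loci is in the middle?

The two rarest classes, f+ dw h+ and f dw+ h, are the double crossovers. Comparing them with the parentals, only the h allele has switched, so h is the middle locus and the order is f – h – dw.

h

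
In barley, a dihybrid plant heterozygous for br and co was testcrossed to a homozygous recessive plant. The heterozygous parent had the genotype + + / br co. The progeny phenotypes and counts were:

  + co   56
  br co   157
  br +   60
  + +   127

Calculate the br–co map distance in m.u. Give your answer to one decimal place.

29.0 m.u.

The recombinant classes are + co and br +: 56 + 60 = 116.
Recombination frequency = 116/400 = 0.2900 ≈ 29.0%, i.e. 29.0 m.u.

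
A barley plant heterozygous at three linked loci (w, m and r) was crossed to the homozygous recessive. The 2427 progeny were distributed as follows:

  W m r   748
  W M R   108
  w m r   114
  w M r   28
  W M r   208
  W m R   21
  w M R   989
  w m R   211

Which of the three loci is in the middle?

The two most frequent reciprocal classes, w M R and W m r, are the parental types, so the F1 was w M R / W m r.
The two rarest classes, w M r and W m R, are the double crossovers. Comparing them with the parentals, only the r allele has switched, so r is the middle locus and the order is w – r – m.

r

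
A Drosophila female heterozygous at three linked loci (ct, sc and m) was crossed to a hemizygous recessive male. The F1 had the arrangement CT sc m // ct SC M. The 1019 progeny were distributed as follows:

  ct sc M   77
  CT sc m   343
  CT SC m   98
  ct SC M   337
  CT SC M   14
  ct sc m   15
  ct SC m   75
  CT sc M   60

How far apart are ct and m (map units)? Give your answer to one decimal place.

16.1 map units

The two rarest classes, ct sc m and CT SC M, are the double crossovers. Comparing them with the parentals, only the ct allele has switched, so ct is the middle locus and the order is m – ct – sc.
Crossovers in the m–ct interval produce the single-crossover classes CT sc M and ct SC m (60 + 75 = 135) plus the double crossovers (29).
RF(m–ct) = (135 + 29) / 1019 = 164/1019 = 0.1609 → 16.1 map units.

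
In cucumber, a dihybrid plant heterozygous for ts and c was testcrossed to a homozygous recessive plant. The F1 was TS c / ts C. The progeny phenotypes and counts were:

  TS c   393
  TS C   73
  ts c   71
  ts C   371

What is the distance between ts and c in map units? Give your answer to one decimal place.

15.9 map units

The recombinant classes are TS C and ts c: 73 + 71 = 144.
Recombination frequency = 144/908 = 0.1586 ≈ 15.9%, i.e. 15.9 map units.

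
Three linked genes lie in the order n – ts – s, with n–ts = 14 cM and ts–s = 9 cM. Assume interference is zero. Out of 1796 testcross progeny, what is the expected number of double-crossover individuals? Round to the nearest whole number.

23

Map distances give recombination frequencies of 0.140 and 0.090 for the two intervals.
With no interference, expected double-crossover frequency = 0.140 × 0.090 = 0.01260.
Expected number = 0.01260 × 1796 = 22.63 ≈ 23.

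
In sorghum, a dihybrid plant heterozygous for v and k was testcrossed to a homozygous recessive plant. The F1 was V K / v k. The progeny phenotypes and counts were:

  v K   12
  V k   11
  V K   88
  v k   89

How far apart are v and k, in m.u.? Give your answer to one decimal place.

The recombinant classes are V k and v K: 11 + 12 = 23.
Recombination frequency = 23/200 = 0.1150 ≈ 11.5%, i.e. 11.5 m.u.

11.5 m.u.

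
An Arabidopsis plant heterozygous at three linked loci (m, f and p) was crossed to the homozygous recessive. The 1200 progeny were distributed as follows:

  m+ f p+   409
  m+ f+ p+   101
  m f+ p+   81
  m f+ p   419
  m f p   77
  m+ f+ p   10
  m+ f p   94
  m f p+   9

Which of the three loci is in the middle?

The two most frequent reciprocal classes, m f+ p and m+ f p+, are the parental types, so the F1 was m f+ p / m+ f p+.
The two rarest classes, m+ f+ p and m f p+, are the double crossovers. Comparing them with the parentals, only the m allele has switched, so m is the middle locus and the order is f – m – p.

m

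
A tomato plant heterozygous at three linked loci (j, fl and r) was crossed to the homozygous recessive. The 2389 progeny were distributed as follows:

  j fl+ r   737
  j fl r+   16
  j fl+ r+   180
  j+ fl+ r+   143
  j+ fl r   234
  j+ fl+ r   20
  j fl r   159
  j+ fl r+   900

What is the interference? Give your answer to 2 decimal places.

The two most frequent reciprocal classes, j+ fl r+ and j fl+ r, are the parental types, so the F1 was j+ fl r+ / j fl+ r.
The two rarest classes, j fl r+ and j+ fl+ r, are the double crossovers. Comparing them with the parentals, only the j allele has switched, so j is the middle locus and the order is fl – j – r.
fl–j: (302 + 36)/2389 = 0.1415; j–r: (414 + 36)/2389 = 0.1884.
Expected DCO frequency = 0.1415 × 0.1884 ≈ 0.02666; observed = 36/2389 ≈ 0.01507.
Coefficient of coincidence = 0.01507/0.02666 ≈ 0.57; interference = 1 − 0.57 = 0.43.

0.43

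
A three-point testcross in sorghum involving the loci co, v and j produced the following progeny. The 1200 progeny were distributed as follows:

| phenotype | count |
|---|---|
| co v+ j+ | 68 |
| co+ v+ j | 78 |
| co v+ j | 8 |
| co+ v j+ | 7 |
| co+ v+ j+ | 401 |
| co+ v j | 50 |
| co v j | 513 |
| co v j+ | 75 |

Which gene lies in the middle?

v

The two most frequent reciprocal classes, co v j and co+ v+ j+, are the parental types, so the F1 was co v j / co+ v+ j+.
The two rarest classes, co v+ j and co+ v j+, are the double crossovers. Comparing them with the parentals, only the v allele has switched, so v is the middle locus and the order is co – v – j.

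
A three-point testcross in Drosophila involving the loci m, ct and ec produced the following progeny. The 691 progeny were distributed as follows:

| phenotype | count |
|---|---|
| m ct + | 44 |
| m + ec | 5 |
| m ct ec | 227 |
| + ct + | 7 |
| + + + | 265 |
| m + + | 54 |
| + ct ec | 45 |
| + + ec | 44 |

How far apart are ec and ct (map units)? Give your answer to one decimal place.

The two most frequent reciprocal classes, m ct ec and + + +, are the parental types, so the F1 was m ct ec / + + +.
The two rarest classes, m + ec and + ct +, are the double crossovers. Comparing them with the parentals, only the ct allele has switched, so ct is the middle locus and the order is ec – ct – m.
Crossovers in the ec–ct interval produce the single-crossover classes m ct + and + + ec (44 + 44 = 88) plus the double crossovers (12).
RF(ec–ct) = (88 + 12) / 691 = 100/691 = 0.1447 → 14.5 map units.

14.5 map units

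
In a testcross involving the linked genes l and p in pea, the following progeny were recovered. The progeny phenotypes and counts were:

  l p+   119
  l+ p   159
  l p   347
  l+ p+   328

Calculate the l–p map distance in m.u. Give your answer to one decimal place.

The two most frequent classes, l+ p+ (328) and l p (347), are the parental types, so the F1 was l+ p+ / l p.
The recombinant classes are l+ p and l p+: 159 + 119 = 278.
Recombination frequency = 278/953 = 0.2917 ≈ 29.2%, i.e. 29.2 m.u.

29.2 m.u.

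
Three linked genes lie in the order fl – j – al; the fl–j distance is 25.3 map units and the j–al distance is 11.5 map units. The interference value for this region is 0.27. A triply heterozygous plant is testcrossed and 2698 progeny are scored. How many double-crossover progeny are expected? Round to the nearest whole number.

Map distances give recombination frequencies of 0.253 and 0.115 for the two intervals.
With interference 0.27 (so coincidence = 0.73), expected double-crossover frequency = 0.253 × 0.115 × 0.73 = 0.02124.
Expected number = 0.02124 × 2698 = 57.30 ≈ 57.

57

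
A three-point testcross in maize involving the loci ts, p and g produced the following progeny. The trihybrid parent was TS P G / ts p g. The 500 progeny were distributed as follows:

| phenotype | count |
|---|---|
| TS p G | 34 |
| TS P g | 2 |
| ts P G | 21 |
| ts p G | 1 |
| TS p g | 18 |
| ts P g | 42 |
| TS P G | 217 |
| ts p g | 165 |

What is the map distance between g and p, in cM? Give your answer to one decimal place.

15.8 cM

The two rarest classes, TS P g and ts p G, are the double crossovers. Comparing them with the parentals, only the g allele has switched, so g is the middle locus and the order is ts – g – p.
Crossovers in the g–p interval produce the single-crossover classes TS p G and ts P g (34 + 42 = 76) plus the double crossovers (3).
RF(g–p) = (76 + 3) / 500 = 79/500 = 0.1580 → 15.8 cM.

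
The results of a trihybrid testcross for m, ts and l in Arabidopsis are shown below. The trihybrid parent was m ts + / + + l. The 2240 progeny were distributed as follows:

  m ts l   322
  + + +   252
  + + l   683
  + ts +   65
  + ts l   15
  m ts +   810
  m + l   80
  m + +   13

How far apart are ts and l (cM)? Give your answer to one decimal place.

The two rarest classes, m + + and + ts l, are the double crossovers. Comparing them with the parentals, only the ts allele has switched, so ts is the middle locus and the order is m – ts – l.
Crossovers in the ts–l interval produce the single-crossover classes m ts l and + + + (322 + 252 = 574) plus the double crossovers (28).
RF(ts–l) = (574 + 28) / 2240 = 602/2240 = 0.2687 → 26.9 cM.

26.9 cM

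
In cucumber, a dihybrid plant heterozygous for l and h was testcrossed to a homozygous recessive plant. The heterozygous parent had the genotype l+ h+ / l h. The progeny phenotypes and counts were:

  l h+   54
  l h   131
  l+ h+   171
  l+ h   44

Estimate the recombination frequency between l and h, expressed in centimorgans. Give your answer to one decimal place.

The recombinant classes are l+ h and l h+: 44 + 54 = 98.
Recombination frequency = 98/400 = 0.2450 ≈ 24.5%, i.e. 24.5 centimorgans.

24.5 centimorgans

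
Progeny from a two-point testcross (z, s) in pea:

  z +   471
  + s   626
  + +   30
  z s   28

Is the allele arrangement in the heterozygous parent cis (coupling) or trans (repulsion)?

trans

The two most frequent classes are + s (626) and z + (471); these are the parental (non-recombinant) types.
So the F1 carried + s on one chromosome and z + on the other — the recessive alleles are on opposite chromosomes (trans / repulsion).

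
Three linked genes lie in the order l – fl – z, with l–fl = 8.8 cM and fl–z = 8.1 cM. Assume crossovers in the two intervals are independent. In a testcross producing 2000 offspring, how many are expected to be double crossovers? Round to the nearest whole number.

14

Map distances give recombination frequencies of 0.088 and 0.081 for the two intervals.
With no interference, expected double-crossover frequency = 0.088 × 0.081 = 0.00713.
Expected number = 0.00713 × 2000 = 14.26 ≈ 14.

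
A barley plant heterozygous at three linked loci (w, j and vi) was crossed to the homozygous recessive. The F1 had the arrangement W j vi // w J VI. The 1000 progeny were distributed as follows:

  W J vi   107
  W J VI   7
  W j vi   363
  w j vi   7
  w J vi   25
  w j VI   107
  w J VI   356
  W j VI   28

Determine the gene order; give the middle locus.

The two rarest classes, w j vi and W J VI, are the double crossovers. Comparing them with the parentals, only the w allele has switched, so w is the middle locus and the order is vi – w – j.

w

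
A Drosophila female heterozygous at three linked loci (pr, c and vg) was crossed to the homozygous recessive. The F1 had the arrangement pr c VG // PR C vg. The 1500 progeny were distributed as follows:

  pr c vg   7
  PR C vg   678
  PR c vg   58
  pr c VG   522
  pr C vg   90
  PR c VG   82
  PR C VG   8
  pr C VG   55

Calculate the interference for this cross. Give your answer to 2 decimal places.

0.06

The two rarest classes, pr c vg and PR C VG, are the double crossovers. Comparing them with the parentals, only the vg allele has switched, so vg is the middle locus and the order is pr – vg – c.
pr–vg: (172 + 15)/1500 = 0.1247; vg–c: (113 + 15)/1500 = 0.0853.
Expected DCO frequency = 0.1247 × 0.0853 ≈ 0.01064; observed = 15/1500 ≈ 0.01000.
Coefficient of coincidence = 0.01000/0.01064 ≈ 0.94; interference = 1 − 0.94 = 0.06.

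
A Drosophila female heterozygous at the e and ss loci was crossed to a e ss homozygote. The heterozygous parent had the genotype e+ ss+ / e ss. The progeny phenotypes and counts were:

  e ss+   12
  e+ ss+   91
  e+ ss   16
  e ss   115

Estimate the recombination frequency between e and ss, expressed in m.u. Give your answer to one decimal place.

The recombinant classes are e+ ss and e ss+: 16 + 12 = 28.
Recombination frequency = 28/234 = 0.1197 ≈ 12.0%, i.e. 12.0 m.u.

12.0 m.u.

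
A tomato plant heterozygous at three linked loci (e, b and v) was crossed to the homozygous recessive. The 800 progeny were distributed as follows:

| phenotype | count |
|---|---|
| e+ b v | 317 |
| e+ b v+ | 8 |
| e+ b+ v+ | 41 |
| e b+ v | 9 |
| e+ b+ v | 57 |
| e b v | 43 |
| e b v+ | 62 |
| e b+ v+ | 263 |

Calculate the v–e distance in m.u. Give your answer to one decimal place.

12.6 m.u.

The two most frequent reciprocal classes, e+ b v and e b+ v+, are the parental types, so the F1 was e+ b v / e b+ v+.
The two rarest classes, e+ b v+ and e b+ v, are the double crossovers. Comparing them with the parentals, only the v allele has switched, so v is the middle locus and the order is e – v – b.
Crossovers in the e–v interval produce the single-crossover classes e b v and e+ b+ v+ (43 + 41 = 84) plus the double crossovers (17).
RF(e–v) = (84 + 17) / 800 = 101/800 = 0.1263 → 12.6 m.u.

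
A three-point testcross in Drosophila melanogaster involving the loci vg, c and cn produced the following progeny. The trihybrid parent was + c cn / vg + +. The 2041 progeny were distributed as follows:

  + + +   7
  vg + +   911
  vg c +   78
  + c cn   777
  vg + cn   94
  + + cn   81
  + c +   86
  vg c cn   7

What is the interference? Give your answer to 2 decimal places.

The two rarest classes, vg c cn and + + +, are the double crossovers. Comparing them with the parentals, only the vg allele has switched, so vg is the middle locus and the order is c – vg – cn.
c–vg: (159 + 14)/2041 = 0.0848; vg–cn: (180 + 14)/2041 = 0.0951.
Expected DCO frequency = 0.0848 × 0.0951 ≈ 0.00806; observed = 14/2041 ≈ 0.00686.
Coefficient of coincidence = 0.00686/0.00806 ≈ 0.85; interference = 1 − 0.85 = 0.15.

0.15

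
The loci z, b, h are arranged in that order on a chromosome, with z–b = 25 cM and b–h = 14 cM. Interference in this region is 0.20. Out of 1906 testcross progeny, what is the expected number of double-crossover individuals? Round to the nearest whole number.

53

Map distances give recombination frequencies of 0.250 and 0.140 for the two intervals.
With interference 0.20 (so coincidence = 0.80), expected double-crossover frequency = 0.250 × 0.140 × 0.80 = 0.02800.
Expected number = 0.02800 × 1906 = 53.37 ≈ 53.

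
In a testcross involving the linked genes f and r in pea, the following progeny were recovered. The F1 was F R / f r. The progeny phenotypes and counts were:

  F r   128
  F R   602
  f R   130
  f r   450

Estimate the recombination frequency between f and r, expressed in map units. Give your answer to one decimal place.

19.7 map units

The recombinant classes are F r and f R: 128 + 130 = 258.
Recombination frequency = 258/1310 = 0.1969 ≈ 19.7%, i.e. 19.7 map units.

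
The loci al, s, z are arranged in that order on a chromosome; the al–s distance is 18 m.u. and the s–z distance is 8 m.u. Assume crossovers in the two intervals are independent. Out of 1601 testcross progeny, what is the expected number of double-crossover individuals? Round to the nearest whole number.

Map distances give recombination frequencies of 0.180 and 0.080 for the two intervals.
With no interference, expected double-crossover frequency = 0.180 × 0.080 = 0.01440.
Expected number = 0.01440 × 1601 = 23.05 ≈ 23.

23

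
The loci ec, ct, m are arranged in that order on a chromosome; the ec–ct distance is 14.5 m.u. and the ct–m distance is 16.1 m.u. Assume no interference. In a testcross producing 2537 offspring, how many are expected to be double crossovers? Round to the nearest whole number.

59

Map distances give recombination frequencies of 0.145 and 0.161 for the two intervals.
With no interference, expected double-crossover frequency = 0.145 × 0.161 = 0.02334.
Expected number = 0.02334 × 2537 = 59.23 ≈ 59.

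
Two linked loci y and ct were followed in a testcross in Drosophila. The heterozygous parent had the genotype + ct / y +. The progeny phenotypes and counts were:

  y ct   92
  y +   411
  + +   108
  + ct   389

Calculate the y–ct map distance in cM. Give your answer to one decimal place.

20.0 cM

The recombinant classes are + + and y ct: 108 + 92 = 200.
Recombination frequency = 200/1000 = 0.2000 ≈ 20.0%, i.e. 20.0 cM.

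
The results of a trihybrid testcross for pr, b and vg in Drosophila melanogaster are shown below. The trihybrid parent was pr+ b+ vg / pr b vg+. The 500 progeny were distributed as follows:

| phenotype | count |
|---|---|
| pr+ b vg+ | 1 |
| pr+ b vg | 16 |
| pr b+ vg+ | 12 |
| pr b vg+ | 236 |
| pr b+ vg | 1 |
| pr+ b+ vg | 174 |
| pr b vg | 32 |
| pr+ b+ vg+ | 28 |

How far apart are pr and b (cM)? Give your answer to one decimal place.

The two rarest classes, pr b+ vg and pr+ b vg+, are the double crossovers. Comparing them with the parentals, only the pr allele has switched, so pr is the middle locus and the order is b – pr – vg.
Crossovers in the b–pr interval produce the single-crossover classes pr+ b vg and pr b+ vg+ (16 + 12 = 28) plus the double crossovers (2).
RF(b–pr) = (28 + 2) / 500 = 30/500 = 0.0600 → 6.0 cM.

6.0 cM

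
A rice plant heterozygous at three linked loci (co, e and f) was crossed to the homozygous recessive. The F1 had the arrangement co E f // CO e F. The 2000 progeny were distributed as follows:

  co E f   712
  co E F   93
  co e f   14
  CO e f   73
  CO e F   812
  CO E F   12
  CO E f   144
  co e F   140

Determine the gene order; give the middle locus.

e

The two rarest classes, co e f and CO E F, are the double crossovers. Comparing them with the parentals, only the e allele has switched, so e is the middle locus and the order is co – e – f.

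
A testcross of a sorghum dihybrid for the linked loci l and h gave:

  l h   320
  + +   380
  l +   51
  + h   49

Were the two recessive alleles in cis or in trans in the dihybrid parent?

The two most frequent classes are + + (380) and l h (320); these are the parental (non-recombinant) types.
So the F1 carried + + on one chromosome and l h on the other — the recessive alleles are on the same chromosome (cis / coupling).

cis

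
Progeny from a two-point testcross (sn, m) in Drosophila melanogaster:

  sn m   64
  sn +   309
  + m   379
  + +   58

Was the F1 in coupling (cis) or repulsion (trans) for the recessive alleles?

trans

The two most frequent classes are + m (379) and sn + (309); these are the parental (non-recombinant) types.
So the F1 carried + m on one chromosome and sn + on the other — the recessive alleles are on opposite chromosomes (trans / repulsion).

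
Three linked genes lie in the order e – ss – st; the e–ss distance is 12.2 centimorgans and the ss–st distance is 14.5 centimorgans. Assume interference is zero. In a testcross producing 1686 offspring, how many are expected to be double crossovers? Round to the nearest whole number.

30

Map distances give recombination frequencies of 0.122 and 0.145 for the two intervals.
With no interference, expected double-crossover frequency = 0.122 × 0.145 = 0.01769.
Expected number = 0.01769 × 1686 = 29.83 ≈ 30.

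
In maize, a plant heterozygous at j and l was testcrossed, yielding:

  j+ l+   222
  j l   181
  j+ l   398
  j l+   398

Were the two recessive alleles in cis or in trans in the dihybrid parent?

trans

The two most frequent classes are j+ l (398) and j l+ (398); these are the parental (non-recombinant) types.
So the F1 carried j+ l on one chromosome and j l+ on the other — the recessive alleles are on opposite chromosomes (trans / repulsion).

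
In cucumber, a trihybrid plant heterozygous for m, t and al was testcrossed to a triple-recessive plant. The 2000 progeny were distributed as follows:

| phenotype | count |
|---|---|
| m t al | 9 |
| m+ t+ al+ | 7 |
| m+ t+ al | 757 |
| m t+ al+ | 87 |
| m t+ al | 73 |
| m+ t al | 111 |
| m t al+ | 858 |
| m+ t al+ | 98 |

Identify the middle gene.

al

The two most frequent reciprocal classes, m t al+ and m+ t+ al, are the parental types, so the F1 was m t al+ / m+ t+ al.
The two rarest classes, m t al and m+ t+ al+, are the double crossovers. Comparing them with the parentals, only the al allele has switched, so al is the middle locus and the order is t – al – m.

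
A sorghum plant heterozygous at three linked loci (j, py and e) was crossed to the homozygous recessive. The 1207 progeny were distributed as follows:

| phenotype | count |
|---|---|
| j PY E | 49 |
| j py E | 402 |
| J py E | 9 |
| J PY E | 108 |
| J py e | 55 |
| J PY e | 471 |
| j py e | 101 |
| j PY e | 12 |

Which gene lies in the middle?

j

The two most frequent reciprocal classes, J PY e and j py E, are the parental types, so the F1 was J PY e / j py E.
The two rarest classes, j PY e and J py E, are the double crossovers. Comparing them with the parentals, only the j allele has switched, so j is the middle locus and the order is py – j – e.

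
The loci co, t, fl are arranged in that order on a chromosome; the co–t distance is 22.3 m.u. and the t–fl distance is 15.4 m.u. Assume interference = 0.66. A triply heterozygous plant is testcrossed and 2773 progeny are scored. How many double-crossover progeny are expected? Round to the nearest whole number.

Map distances give recombination frequencies of 0.223 and 0.154 for the two intervals.
With interference 0.66 (so coincidence = 0.34), expected double-crossover frequency = 0.223 × 0.154 × 0.34 = 0.01168.
Expected number = 0.01168 × 2773 = 32.38 ≈ 32.

32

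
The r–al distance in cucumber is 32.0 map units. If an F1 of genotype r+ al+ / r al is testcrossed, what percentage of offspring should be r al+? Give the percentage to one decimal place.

16.0%

A map distance of 32.0 map units corresponds to a recombination frequency of 0.320.
The F1 is r+ al+ / r al, so r al+ is a recombinant gamete class with expected frequency r/2 = 0.320/2 = 0.1600.
That is 0.1600 = 16.0% of the progeny.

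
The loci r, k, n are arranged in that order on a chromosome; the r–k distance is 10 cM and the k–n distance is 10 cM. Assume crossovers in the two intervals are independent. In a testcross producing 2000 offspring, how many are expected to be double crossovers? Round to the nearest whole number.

Map distances give recombination frequencies of 0.100 and 0.100 for the two intervals.
With no interference, expected double-crossover frequency = 0.100 × 0.100 = 0.01000.
Expected number = 0.01000 × 2000 = 20.00 ≈ 20.

20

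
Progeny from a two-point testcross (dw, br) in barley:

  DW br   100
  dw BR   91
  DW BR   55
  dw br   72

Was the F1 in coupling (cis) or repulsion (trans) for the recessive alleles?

The two most frequent classes are DW br (100) and dw BR (91); these are the parental (non-recombinant) types.
So the F1 carried DW br on one chromosome and dw BR on the other — the recessive alleles are on opposite chromosomes (trans / repulsion).

trans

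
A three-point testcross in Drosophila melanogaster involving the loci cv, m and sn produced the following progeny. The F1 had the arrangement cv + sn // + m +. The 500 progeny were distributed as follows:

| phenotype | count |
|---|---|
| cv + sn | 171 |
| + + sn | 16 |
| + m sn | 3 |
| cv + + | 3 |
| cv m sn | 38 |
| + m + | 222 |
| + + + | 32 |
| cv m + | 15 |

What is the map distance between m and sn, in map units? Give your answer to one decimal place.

15.2 map units

The two rarest classes, cv + + and + m sn, are the double crossovers. Comparing them with the parentals, only the sn allele has switched, so sn is the middle locus and the order is cv – sn – m.
Crossovers in the sn–m interval produce the single-crossover classes cv m sn and + + + (38 + 32 = 70) plus the double crossovers (6).
RF(sn–m) = (70 + 6) / 500 = 76/500 = 0.1520 → 15.2 map units.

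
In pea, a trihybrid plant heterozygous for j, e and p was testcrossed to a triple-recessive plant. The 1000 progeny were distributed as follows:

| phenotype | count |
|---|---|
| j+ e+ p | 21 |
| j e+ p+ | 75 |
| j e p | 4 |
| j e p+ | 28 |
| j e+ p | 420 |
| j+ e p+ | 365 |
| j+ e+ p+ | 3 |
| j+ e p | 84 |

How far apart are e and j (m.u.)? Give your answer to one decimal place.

5.6 m.u.

The two most frequent reciprocal classes, j e+ p and j+ e p+, are the parental types, so the F1 was j e+ p / j+ e p+.
The two rarest classes, j e p and j+ e+ p+, are the double crossovers. Comparing them with the parentals, only the e allele has switched, so e is the middle locus and the order is p – e – j.
Crossovers in the e–j interval produce the single-crossover classes j+ e+ p and j e p+ (21 + 28 = 49) plus the double crossovers (7).
RF(e–j) = (49 + 7) / 1000 = 56/1000 = 0.0560 → 5.6 m.u.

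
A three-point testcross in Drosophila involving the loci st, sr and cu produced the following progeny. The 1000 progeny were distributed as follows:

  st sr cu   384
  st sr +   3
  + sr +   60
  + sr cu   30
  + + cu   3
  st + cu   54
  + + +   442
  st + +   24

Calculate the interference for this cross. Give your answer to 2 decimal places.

The two most frequent reciprocal classes, st sr cu and + + +, are the parental types, so the F1 was st sr cu / + + +.
The two rarest classes, st sr + and + + cu, are the double crossovers. Comparing them with the parentals, only the cu allele has switched, so cu is the middle locus and the order is sr – cu – st.
sr–cu: (114 + 6)/1000 = 0.1200; cu–st: (54 + 6)/1000 = 0.0600.
Expected DCO frequency = 0.1200 × 0.0600 ≈ 0.00720; observed = 6/1000 ≈ 0.00600.
Coefficient of coincidence = 0.00600/0.00720 ≈ 0.83; interference = 1 − 0.83 = 0.17.

0.17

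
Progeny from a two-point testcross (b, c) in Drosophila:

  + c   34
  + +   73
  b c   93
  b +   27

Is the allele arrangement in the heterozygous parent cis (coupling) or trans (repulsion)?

The two most frequent classes are + + (73) and b c (93); these are the parental (non-recombinant) types.
So the F1 carried + + on one chromosome and b c on the other — the recessive alleles are on the same chromosome (cis / coupling).

cis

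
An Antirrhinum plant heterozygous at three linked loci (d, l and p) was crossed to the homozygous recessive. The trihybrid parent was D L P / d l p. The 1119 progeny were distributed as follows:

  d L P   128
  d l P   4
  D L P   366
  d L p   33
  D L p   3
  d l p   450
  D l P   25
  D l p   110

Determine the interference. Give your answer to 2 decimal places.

The two rarest classes, D L p and d l P, are the double crossovers. Comparing them with the parentals, only the p allele has switched, so p is the middle locus and the order is l – p – d.
l–p: (58 + 7)/1119 = 0.0581; p–d: (238 + 7)/1119 = 0.2189.
Expected DCO frequency = 0.0581 × 0.2189 ≈ 0.01272; observed = 7/1119 ≈ 0.00626.
Coefficient of coincidence = 0.00626/0.01272 ≈ 0.49; interference = 1 − 0.49 = 0.51.

0.51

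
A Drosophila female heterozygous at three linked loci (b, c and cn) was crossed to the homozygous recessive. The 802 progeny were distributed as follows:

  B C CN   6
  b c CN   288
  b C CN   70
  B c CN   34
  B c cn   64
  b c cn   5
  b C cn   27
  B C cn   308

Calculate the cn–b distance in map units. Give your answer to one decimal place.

9.0 map units

The two most frequent reciprocal classes, b c CN and B C cn, are the parental types, so the F1 was b c CN / B C cn.
The two rarest classes, b c cn and B C CN, are the double crossovers. Comparing them with the parentals, only the cn allele has switched, so cn is the middle locus and the order is b – cn – c.
Crossovers in the b–cn interval produce the single-crossover classes B c CN and b C cn (34 + 27 = 61) plus the double crossovers (11).
RF(b–cn) = (61 + 11) / 802 = 72/802 = 0.0898 → 9.0 map units.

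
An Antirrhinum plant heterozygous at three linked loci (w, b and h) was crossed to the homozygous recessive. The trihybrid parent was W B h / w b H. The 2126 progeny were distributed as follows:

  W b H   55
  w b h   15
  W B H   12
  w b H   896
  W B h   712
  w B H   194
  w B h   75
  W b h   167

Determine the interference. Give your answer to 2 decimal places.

0.06

The two rarest classes, W B H and w b h, are the double crossovers. Comparing them with the parentals, only the h allele has switched, so h is the middle locus and the order is b – h – w.
b–h: (361 + 27)/2126 = 0.1825; h–w: (130 + 27)/2126 = 0.0738.
Expected DCO frequency = 0.1825 × 0.0738 ≈ 0.01347; observed = 27/2126 ≈ 0.01270.
Coefficient of coincidence = 0.01270/0.01347 ≈ 0.94; interference = 1 − 0.94 = 0.06.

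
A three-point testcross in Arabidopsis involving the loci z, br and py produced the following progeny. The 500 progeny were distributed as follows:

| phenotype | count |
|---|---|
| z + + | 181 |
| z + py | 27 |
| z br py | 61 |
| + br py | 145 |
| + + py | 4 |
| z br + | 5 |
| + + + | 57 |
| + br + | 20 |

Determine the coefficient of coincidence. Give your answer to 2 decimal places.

The two most frequent reciprocal classes, z + + and + br py, are the parental types, so the F1 was z + + / + br py.
The two rarest classes, z br + and + + py, are the double crossovers. Comparing them with the parentals, only the br allele has switched, so br is the middle locus and the order is z – br – py.
z–br: (118 + 9)/500 = 0.2540; br–py: (47 + 9)/500 = 0.1120.
Expected DCO frequency = 0.2540 × 0.1120 ≈ 0.02845; observed = 9/500 ≈ 0.01800.
Coefficient of coincidence = 0.01800/0.02845 ≈ 0.63.

0.63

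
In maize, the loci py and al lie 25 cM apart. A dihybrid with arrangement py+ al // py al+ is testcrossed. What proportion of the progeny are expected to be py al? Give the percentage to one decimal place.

12.5%

A map distance of 25 cM corresponds to a recombination frequency of 0.250.
The F1 is py+ al / py al+, so py al is a recombinant gamete class with expected frequency r/2 = 0.250/2 = 0.1250.
That is 0.1250 = 12.5% of the progeny.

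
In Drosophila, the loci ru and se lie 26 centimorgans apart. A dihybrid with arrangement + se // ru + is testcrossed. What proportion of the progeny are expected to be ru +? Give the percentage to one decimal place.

37.0%

A map distance of 26 centimorgans corresponds to a recombination frequency of 0.260.
The F1 is + se / ru +, so ru + is a parental gamete class with expected frequency (1 − r)/2 = 0.740/2 = 0.3700.
That is 0.3700 = 37.0% of the progeny.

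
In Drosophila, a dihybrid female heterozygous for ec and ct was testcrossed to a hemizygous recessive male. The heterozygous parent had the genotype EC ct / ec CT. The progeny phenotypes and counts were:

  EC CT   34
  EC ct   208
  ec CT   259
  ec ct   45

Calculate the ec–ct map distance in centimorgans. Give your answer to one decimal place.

The recombinant classes are EC CT and ec ct: 34 + 45 = 79.
Recombination frequency = 79/546 = 0.1447 ≈ 14.5%, i.e. 14.5 centimorgans.

14.5 centimorgans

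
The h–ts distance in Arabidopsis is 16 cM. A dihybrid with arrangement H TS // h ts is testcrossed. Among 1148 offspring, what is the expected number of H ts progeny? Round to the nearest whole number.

A map distance of 16 cM corresponds to a recombination frequency of 0.160.
The F1 is H TS / h ts, so H ts is a recombinant gamete class with expected frequency r/2 = 0.160/2 = 0.0800.
Expected number = 0.0800 × 1148 = 91.84 ≈ 92.

92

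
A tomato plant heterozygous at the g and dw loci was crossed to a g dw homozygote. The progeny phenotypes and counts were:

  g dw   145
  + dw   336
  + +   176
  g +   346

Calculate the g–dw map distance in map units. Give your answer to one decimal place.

The two most frequent classes, + dw (336) and g + (346), are the parental types, so the F1 was + dw / g +.
The recombinant classes are + + and g dw: 176 + 145 = 321.
Recombination frequency = 321/1003 = 0.3200 ≈ 32.0%, i.e. 32.0 map units.

32.0 map units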